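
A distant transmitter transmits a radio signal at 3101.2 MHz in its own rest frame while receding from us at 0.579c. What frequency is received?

Relativistic Doppler for frequency: f' = f₀ · √((1 − β)/(1 + β)).
f' = 3101.2 × √(0.4210/1.5790) = 3101.2 × 0.51636 ≈ 1601.3 MHz.

1601.3 MHz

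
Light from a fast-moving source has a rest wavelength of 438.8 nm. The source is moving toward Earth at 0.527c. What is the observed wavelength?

Relativistic Doppler for wavelength: λ' = λ₀ · √((1 − β)/(1 + β)).
λ' = 438.8 × √(0.4730/1.5270) = 438.8 × 0.55656 ≈ 244.2 nm.

244.2 nm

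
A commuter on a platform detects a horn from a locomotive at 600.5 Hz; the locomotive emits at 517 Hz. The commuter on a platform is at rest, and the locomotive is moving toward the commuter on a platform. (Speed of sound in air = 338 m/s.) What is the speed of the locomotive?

f' = f · v/(v − v_s) ⇒ v_s = v · |1 − f/f'|.
v_s = 338 × |1 − 517/600.5| = 338 × 0.1391 ≈ 47 m/s.

47 m/s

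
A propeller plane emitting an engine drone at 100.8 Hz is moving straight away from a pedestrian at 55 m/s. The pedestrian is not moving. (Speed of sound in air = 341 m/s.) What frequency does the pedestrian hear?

87 Hz

With the source moving away from a stationary observer, f' = f · v/(v + v_s).
f' = 100.8 × 341/(341 + 55) = 100.8 × 341/396 ≈ 87 Hz.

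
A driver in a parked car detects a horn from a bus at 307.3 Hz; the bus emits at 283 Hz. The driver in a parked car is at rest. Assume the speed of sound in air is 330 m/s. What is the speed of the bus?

f' > f, so the bus is approaching.
f' = f · v/(v − v_s) ⇒ v_s = v · |1 − f/f'|.
v_s = 330 × |1 − 283/307.3| = 330 × 0.07908 ≈ 26 m/s.

26 m/s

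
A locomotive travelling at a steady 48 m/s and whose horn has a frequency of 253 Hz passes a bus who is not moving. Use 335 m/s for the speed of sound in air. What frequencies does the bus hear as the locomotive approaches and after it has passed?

295 Hz approaching; 221 Hz receding

Approaching: f₁ = f · v/(v − v_s) = 253 × 335/287 ≈ 295 Hz.
Receding: f₂ = f · v/(v + v_s) = 253 × 335/383 ≈ 221 Hz.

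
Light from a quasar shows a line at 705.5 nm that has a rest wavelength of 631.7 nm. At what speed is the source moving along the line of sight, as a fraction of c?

0.110c

λ'/λ₀ = 1.1168 > 1 (redshift), so the source is receding.
λ'/λ₀ = √((1 + β)/(1 − β)) for a receding source ⇒ β = (r² − 1)/(r² + 1) with r = λ'/λ₀.
β = (1.2473 − 1)/(1.2473 + 1) ≈ 0.110.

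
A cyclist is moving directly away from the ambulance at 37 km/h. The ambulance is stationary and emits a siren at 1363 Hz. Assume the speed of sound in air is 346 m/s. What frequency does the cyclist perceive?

37 km/h = 10.28 m/s.
Only the observer moves, away from the source, so f' = f · (v − v_o)/v.
f' = 1363 × (346 − 10.28)/346 = 1363 × 335.72/346 ≈ 1323 Hz.

1323 Hz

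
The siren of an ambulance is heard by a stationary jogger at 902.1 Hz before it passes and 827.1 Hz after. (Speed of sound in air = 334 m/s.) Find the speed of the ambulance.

f₁/f₂ = (v + v_s)/(v − v_s), so v_s = v · (f₁ − f₂)/(f₁ + f₂).
v_s = 334 × (902.1 − 827.1)/(902.1 + 827.1) = 334 × 75.0/1729.2 ≈ 14.5 m/s.

14.5 m/s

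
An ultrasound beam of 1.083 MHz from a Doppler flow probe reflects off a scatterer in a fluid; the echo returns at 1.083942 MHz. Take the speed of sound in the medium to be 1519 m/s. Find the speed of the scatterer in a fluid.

Double Doppler shift off a moving reflector: f₂ = f₀ · (v + u)/(v − u) (u > 0 toward emitter).
Rearranging, u = v · (f₂ − f₀)/(f₂ + f₀) = 1519 × 0.000942/2.166942 ≈ 0.66 m/s.
So the scatterer in a fluid is moving at 0.66 m/s toward the emitter.

0.66 m/s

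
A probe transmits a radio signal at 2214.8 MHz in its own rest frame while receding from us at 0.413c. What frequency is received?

1427.5 MHz

Relativistic Doppler for frequency: f' = f₀ · √((1 − β)/(1 + β)).
f' = 2214.8 × √(0.5870/1.4130) = 2214.8 × 0.64454 ≈ 1427.5 MHz.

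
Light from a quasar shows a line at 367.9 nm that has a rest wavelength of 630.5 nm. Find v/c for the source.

λ'/λ₀ = 0.5835 < 1 (blueshift), so the source is approaching.
λ'/λ₀ = √((1 − β)/(1 + β)) for an approaching source ⇒ β = (1 − r²)/(1 + r²) with r = λ'/λ₀.
β = (1 − 0.3405)/(1 + 0.3405) ≈ 0.492.

0.492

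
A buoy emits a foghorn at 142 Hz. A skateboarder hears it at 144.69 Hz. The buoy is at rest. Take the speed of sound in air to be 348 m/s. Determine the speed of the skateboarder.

f' > f, so the skateboarder is approaching.
f' = f · (v + v_o)/v ⇒ v_o = v · |f'/f − 1|.
v_o = 348 × |144.69/142 − 1| = 348 × 0.01894 ≈ 6.6 m/s.

6.6 m/s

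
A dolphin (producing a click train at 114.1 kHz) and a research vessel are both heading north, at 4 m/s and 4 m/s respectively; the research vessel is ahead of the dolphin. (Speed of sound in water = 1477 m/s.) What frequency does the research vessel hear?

The research vessel is ahead, so the dolphin is moving toward it while the research vessel is moving away from the dolphin.
General Doppler shift: f' = f · (v − v_o)/(v − v_s).
f' = 114.1 × (1477 − 4)/(1477 − 4) = 114.1 × 1473/1473 ≈ 114.1 kHz.

114.1 kHz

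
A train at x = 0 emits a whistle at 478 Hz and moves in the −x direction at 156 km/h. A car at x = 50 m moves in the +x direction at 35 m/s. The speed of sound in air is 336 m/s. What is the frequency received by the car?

379 Hz

156 km/h = 43.33 m/s.
The observer lies on the +x side, so the source is heading away from the observer and the observer is heading away from the source.
General Doppler shift: f' = f · (v − v_o)/(v + v_s).
f' = 478 × (336 − 35)/(336 + 43.33) = 478 × 301/379.33 ≈ 379 Hz.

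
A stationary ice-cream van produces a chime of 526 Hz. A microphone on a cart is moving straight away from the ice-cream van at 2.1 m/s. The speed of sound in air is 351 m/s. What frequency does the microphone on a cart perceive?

Only the observer moves, away from the source, so f' = f · (v − v_o)/v.
f' = 526 × (351 − 2.1)/351 = 526 × 348.9/351 ≈ 523 Hz.

523 Hz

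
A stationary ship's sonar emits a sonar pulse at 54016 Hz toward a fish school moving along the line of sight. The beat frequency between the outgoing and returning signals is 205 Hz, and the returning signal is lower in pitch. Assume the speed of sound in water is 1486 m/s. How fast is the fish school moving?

Double Doppler shift off a moving reflector: f₂ = f₀ · (v + u)/(v − u) (u > 0 toward emitter).
Returning signal is lower, so f₂ = f₀ − Δf = 54016 − 205 = 53811 Hz.
Rearranging, u = v · (f₂ − f₀)/(f₂ + f₀) = 1486 × -205/107827 ≈ -2.83 m/s.
So the fish school is moving at 2.83 m/s away from the emitter.

2.83 m/s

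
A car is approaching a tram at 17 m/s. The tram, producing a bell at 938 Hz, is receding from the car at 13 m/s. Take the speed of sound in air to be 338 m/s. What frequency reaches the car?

949 Hz

General Doppler shift: f' = f · (v + v_o)/(v + v_s).
f' = 938 × (338 + 17)/(338 + 13) = 938 × 355/351 ≈ 949 Hz.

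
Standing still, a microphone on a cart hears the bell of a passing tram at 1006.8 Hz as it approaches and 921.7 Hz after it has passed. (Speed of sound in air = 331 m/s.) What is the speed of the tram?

f₁/f₂ = (v + v_s)/(v − v_s), so v_s = v · (f₁ − f₂)/(f₁ + f₂).
v_s = 331 × (1006.8 − 921.7)/(1006.8 + 921.7) = 331 × 85.1/1928.5 ≈ 14.6 m/s.

14.6 m/s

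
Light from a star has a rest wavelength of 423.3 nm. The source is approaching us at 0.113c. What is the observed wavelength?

377.9 nm

Relativistic Doppler for wavelength: λ' = λ₀ · √((1 − β)/(1 + β)).
λ' = 423.3 × √(0.8870/1.1130) = 423.3 × 0.89272 ≈ 377.9 nm.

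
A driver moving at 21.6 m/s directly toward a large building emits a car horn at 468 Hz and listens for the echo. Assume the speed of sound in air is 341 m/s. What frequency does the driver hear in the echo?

531 Hz

The large building receives the sound from a moving source: f₁ = f₀ · v/(v − v_e) = 468 × 341/319.4 ≈ 500 Hz.
On the return leg the driver is a moving observer: f₂ = f₁ · (v + v_e)/v = 500 × 362.6/341 ≈ 531 Hz.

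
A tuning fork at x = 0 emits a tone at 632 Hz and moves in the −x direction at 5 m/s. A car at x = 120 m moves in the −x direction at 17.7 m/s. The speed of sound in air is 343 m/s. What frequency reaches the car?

The observer lies on the +x side, so the source is heading away from the observer and the observer is heading toward the source.
Both move, so f' = f · (v + v_o)/(v + v_s).
f' = 632 × (343 + 17.7)/(343 + 5) = 632 × 360.7/348 ≈ 655 Hz.

655 Hz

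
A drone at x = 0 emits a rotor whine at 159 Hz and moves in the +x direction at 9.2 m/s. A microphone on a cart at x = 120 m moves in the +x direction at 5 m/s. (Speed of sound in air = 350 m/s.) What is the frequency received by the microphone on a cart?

The observer lies on the +x side, so the source is heading toward the observer and the observer is heading away from the source.
General Doppler shift: f' = f · (v − v_o)/(v − v_s).
f' = 159 × (350 − 5)/(350 − 9.2) = 159 × 345/340.8 ≈ 161 Hz.

161 Hz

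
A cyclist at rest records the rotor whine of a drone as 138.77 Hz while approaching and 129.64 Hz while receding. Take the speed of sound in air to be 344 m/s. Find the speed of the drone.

11.7 m/s

f₁/f₂ = (v + v_s)/(v − v_s), so v_s = v · (f₁ − f₂)/(f₁ + f₂).
v_s = 344 × (138.77 − 129.64)/(138.77 + 129.64) = 344 × 9.13/268.41 ≈ 11.7 m/s.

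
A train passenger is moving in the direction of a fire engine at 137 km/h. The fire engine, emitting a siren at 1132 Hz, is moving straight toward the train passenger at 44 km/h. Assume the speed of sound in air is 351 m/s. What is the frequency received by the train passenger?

44 km/h = 12.22 m/s; 137 km/h = 38.06 m/s.
General Doppler shift: f' = f · (v + v_o)/(v − v_s).
f' = 1132 × (351 + 38.06)/(351 − 12.22) = 1132 × 389.06/338.78 ≈ 1300 Hz.

1300 Hz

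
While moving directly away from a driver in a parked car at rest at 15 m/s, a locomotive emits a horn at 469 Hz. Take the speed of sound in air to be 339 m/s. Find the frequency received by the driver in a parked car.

Moving source, stationary observer: f' = f · v/(v + v_s) since the source is receding.
f' = 469 × 339/(339 + 15) = 469 × 339/354 ≈ 449 Hz.

449 Hz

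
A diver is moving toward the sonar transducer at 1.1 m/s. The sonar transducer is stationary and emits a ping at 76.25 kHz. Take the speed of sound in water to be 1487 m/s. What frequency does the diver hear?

76.3 kHz

Only the observer moves, toward the source, so f' = f · (v + v_o)/v.
f' = 76.25 × (1487 + 1.1)/1487 = 76.25 × 1488.1/1487 ≈ 76.3 kHz.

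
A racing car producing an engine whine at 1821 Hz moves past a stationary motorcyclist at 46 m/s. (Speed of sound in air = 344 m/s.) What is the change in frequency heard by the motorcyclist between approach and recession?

496 Hz

Approaching: f₁ = f · v/(v − v_s) = 1821 × 344/298 ≈ 2102 Hz.
Receding: f₂ = f · v/(v + v_s) = 1821 × 344/390 ≈ 1606 Hz.
Drop: f₁ − f₂ = 2f·v·v_s/(v² − v_s²) = 2 × 1821 × 344 × 46/(344² − 46²) ≈ 496 Hz.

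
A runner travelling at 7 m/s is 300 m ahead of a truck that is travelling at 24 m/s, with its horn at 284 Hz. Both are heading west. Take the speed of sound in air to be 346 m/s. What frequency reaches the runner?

299 Hz

The runner is ahead, so the truck is moving toward it while the runner is moving away from the truck.
With source approaching and observer receding, f' = f · (v − v_o)/(v − v_s).
f' = 284 × (346 − 7)/(346 − 24) = 284 × 339/322 ≈ 299 Hz.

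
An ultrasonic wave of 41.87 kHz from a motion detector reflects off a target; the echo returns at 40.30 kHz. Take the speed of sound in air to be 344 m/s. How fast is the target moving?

6.6 m/s

Double Doppler shift off a moving reflector: f₂ = f₀ · (v + u)/(v − u) (u > 0 toward emitter).
Rearranging, u = v · (f₂ − f₀)/(f₂ + f₀) = 344 × -1.57/82.17 ≈ -6.6 m/s.
So the target is moving at 6.6 m/s away from the emitter.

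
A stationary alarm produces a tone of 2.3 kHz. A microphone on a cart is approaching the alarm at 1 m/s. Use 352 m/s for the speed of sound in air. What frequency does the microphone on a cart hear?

Only the observer moves, toward the source, so f' = f · (v + v_o)/v.
f' = 2.3 × (352 + 1)/352 = 2.3 × 353/352 ≈ 2.31 kHz.

2.31 kHz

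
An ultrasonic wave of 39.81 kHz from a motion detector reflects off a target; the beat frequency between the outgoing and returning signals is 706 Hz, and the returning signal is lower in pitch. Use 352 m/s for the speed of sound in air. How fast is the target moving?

3.1 m/s

Double Doppler shift off a moving reflector: f₂ = f₀ · (v + u)/(v − u) (u > 0 toward emitter).
Returning signal is lower, so f₂ = f₀ − Δf = 39810 − 706 = 39104 Hz.
Rearranging, u = v · (f₂ − f₀)/(f₂ + f₀) = 352 × -706/78914 ≈ -3.1 m/s.
So the target is moving at 3.1 m/s away from the emitter.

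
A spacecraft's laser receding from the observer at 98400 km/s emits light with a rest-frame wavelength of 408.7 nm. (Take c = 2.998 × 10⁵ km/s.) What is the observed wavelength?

574.7 nm

β = v/c = 98400/299800 = 0.3282.
Relativistic Doppler for wavelength: λ' = λ₀ · √((1 + β)/(1 − β)).
λ' = 408.7 × √(1.3282/0.6718) = 408.7 × 1.40612 ≈ 574.7 nm.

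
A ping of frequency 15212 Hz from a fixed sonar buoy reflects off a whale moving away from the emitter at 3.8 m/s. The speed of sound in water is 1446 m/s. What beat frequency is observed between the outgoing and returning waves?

80 Hz

At the whale (a moving observer), f₁ = f₀ · (v − u)/v = 15212 × 1442.2/1446 ≈ 15172.0 Hz.
On reflection it acts as a source moving away from the stationary detector: f₂ = f₁ · v/(v + u) = 15172.0 × 1446/1449.8 ≈ 15132.3 Hz.
Equivalently f₂ = f₀ · (v − u)/(v + u).
Beat frequency: |f₂ − f₀| = 2u·f₀/(v + u) = 2 × 3.8 × 15212/1449.8 ≈ 80 Hz.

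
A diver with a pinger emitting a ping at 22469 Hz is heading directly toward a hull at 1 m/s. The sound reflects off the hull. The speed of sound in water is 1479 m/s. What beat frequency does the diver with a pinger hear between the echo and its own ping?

30.4 Hz

The hull receives the sound from a moving source: f₁ = f₀ · v/(v − v_e) = 22469 × 1479/1478 ≈ 22484.2 Hz.
On the return leg the diver with a pinger is a moving observer: f₂ = f₁ · (v + v_e)/v = 22484.2 × 1480/1479 ≈ 22499.4 Hz.
Equivalently f₂ = f₀ · (v + v_e)/(v − v_e).
Beat against the emitted tone: |f₂ − f₀| = 2v_e·f₀/(v − v_e) = 2 × 1 × 22469/1478 ≈ 30.4 Hz.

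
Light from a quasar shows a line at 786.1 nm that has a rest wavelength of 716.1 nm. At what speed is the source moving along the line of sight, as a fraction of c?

λ'/λ₀ = 1.0978 > 1 (redshift), so the source is receding.
λ'/λ₀ = √((1 + β)/(1 − β)) for a receding source ⇒ β = (r² − 1)/(r² + 1) with r = λ'/λ₀.
β = (1.2051 − 1)/(1.2051 + 1) ≈ 0.093.

0.093c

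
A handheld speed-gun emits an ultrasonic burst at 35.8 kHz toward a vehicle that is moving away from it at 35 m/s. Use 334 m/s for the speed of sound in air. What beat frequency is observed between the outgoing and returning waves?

6791 Hz

At the vehicle (a moving observer), f₁ = f₀ · (v − u)/v = 35.8 × 299/334 ≈ 32.05 kHz.
On reflection it acts as a source moving away from the stationary detector: f₂ = f₁ · v/(v + u) = 32.05 × 334/369 ≈ 29.01 kHz.
Equivalently f₂ = f₀ · (v − u)/(v + u).
Beat frequency (with f₀ = 35800 Hz): |f₂ − f₀| = 2u·f₀/(v + u) = 2 × 35 × 35800/369 ≈ 6791 Hz.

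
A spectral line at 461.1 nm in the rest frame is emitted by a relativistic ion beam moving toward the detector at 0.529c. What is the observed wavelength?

255.9 nm

Relativistic Doppler for wavelength: λ' = λ₀ · √((1 − β)/(1 + β)).
λ' = 461.1 × √(0.4710/1.5290) = 461.1 × 0.55502 ≈ 255.9 nm.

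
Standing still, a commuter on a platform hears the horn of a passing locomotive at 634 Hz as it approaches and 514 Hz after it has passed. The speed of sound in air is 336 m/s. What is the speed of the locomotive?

f₁/f₂ = (v + v_s)/(v − v_s), so v_s = v · (f₁ − f₂)/(f₁ + f₂).
v_s = 336 × (634 − 514)/(634 + 514) = 336 × 120/1148 ≈ 35 m/s.

35 m/s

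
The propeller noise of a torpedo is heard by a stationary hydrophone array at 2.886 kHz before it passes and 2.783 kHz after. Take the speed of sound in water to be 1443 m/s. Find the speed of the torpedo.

f₁/f₂ = (v + v_s)/(v − v_s), so v_s = v · (f₁ − f₂)/(f₁ + f₂).
v_s = 1443 × (2.886 − 2.783)/(2.886 + 2.783) = 1443 × 0.103/5.669 ≈ 26 m/s.

26 m/s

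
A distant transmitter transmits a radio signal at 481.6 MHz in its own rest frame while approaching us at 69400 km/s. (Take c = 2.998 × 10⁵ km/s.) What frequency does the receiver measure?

609.6 MHz

β = v/c = 69400/299800 = 0.2315.
Relativistic Doppler for frequency: f' = f₀ · √((1 + β)/(1 − β)).
f' = 481.6 × √(1.2315/0.7685) = 481.6 × 1.26587 ≈ 609.6 MHz.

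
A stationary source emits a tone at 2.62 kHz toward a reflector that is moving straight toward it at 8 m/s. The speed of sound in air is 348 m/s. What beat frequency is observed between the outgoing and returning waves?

At the reflector (a moving observer), f₁ = f₀ · (v + u)/v = 2.62 × 356/348 ≈ 2.6802 kHz.
The reflection then acts as a moving source: f₂ = f₁ · v/(v − u) ≈ 2.7433 kHz.
Beat frequency (with f₀ = 2620 Hz): |f₂ − f₀| = 2u·f₀/(v − u) = 2 × 8 × 2620/340 ≈ 123 Hz.

123 Hz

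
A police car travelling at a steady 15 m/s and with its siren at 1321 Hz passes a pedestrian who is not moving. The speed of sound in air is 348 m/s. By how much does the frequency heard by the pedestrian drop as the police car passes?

114 Hz

Approaching: f₁ = f · v/(v − v_s) = 1321 × 348/333 ≈ 1381 Hz.
Receding: f₂ = f · v/(v + v_s) = 1321 × 348/363 ≈ 1266 Hz.
Drop: f₁ − f₂ = 2f·v·v_s/(v² − v_s²) = 2 × 1321 × 348 × 15/(348² − 15²) ≈ 114 Hz.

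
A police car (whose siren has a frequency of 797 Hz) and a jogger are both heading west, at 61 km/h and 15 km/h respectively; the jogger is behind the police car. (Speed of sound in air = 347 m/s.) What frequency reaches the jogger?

61 km/h = 16.94 m/s; 15 km/h = 4.167 m/s.
The jogger is behind, so the police car is moving away from it while the jogger is moving toward the police car.
General Doppler shift: f' = f · (v + v_o)/(v + v_s).
f' = 797 × (347 + 4.167)/(347 + 16.94) = 797 × 351.17/363.94 ≈ 769 Hz.

769 Hz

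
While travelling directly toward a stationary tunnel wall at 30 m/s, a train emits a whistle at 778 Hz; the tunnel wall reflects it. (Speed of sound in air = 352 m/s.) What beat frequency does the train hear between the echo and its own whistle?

145 Hz

The tunnel wall receives the sound from a moving source: f₁ = f₀ · v/(v − v_e) = 778 × 352/322 ≈ 850.5 Hz.
On the return leg the train is a moving observer: f₂ = f₁ · (v + v_e)/v = 850.5 × 382/352 ≈ 923.0 Hz.
Equivalently f₂ = f₀ · (v + v_e)/(v − v_e).
Beat against the emitted tone: |f₂ − f₀| = 2v_e·f₀/(v − v_e) = 2 × 30 × 778/322 ≈ 145 Hz.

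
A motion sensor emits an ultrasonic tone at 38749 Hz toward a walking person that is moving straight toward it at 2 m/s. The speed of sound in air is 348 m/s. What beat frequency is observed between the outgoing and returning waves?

At the walking person (a moving observer), f₁ = f₀ · (v + u)/v = 38749 × 350/348 ≈ 38972 Hz.
On reflection it acts as a source moving toward the stationary detector: f₂ = f₁ · v/(v − u) = 38972 × 348/346 ≈ 39197 Hz.
Beat frequency: |f₂ − f₀| = 2u·f₀/(v − u) = 2 × 2 × 38749/346 ≈ 448 Hz.

448 Hz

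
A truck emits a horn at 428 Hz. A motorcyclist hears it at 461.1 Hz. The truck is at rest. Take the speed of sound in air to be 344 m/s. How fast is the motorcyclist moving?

f' > f, so the motorcyclist is approaching.
f' = f · (v + v_o)/v ⇒ v_o = v · |f'/f − 1|.
v_o = 344 × |461.1/428 − 1| = 344 × 0.07734 ≈ 27 m/s.

27 m/s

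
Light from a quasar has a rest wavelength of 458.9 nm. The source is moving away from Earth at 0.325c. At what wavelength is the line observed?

Relativistic Doppler for wavelength: λ' = λ₀ · √((1 + β)/(1 − β)).
λ' = 458.9 × √(1.3250/0.6750) = 458.9 × 1.40106 ≈ 642.9 nm.

642.9 nm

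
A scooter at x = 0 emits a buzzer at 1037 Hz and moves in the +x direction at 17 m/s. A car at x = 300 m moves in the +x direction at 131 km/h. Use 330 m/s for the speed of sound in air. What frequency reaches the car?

131 km/h = 36.39 m/s.
The observer lies on the +x side, so the source is heading toward the observer and the observer is heading away from the source.
With source approaching and observer receding, f' = f · (v − v_o)/(v − v_s).
f' = 1037 × (330 − 36.39)/(330 − 17) = 1037 × 293.61/313 ≈ 973 Hz.

973 Hz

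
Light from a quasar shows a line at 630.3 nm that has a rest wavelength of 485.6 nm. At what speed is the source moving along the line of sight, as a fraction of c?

0.255

λ'/λ₀ = 1.2980 > 1 (redshift), so the source is receding.
λ'/λ₀ = √((1 + β)/(1 − β)) for a receding source ⇒ β = (r² − 1)/(r² + 1) with r = λ'/λ₀.
β = (1.6848 − 1)/(1.6848 + 1) ≈ 0.255.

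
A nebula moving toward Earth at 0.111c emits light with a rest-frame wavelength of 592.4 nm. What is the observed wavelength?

Relativistic Doppler for wavelength: λ' = λ₀ · √((1 − β)/(1 + β)).
λ' = 592.4 × √(0.8890/1.1110) = 592.4 × 0.89453 ≈ 529.9 nm.

529.9 nm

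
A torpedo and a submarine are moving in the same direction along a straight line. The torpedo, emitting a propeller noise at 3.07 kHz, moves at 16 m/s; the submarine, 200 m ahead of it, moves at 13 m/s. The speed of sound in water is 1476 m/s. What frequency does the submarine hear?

3.08 kHz

The submarine is ahead, so the torpedo is moving toward it while the submarine is moving away from the torpedo.
With source approaching and observer receding, f' = f · (v − v_o)/(v − v_s).
f' = 3.07 × (1476 − 13)/(1476 − 16) = 3.07 × 1463/1460 ≈ 3.08 kHz.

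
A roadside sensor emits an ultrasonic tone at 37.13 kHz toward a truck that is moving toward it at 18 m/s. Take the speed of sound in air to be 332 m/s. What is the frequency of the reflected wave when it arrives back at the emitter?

41.4 kHz

At the truck (a moving observer), f₁ = f₀ · (v + u)/v = 37.13 × 350/332 ≈ 39.1 kHz.
The reflection then acts as a moving source: f₂ = f₁ · v/(v − u) ≈ 41.4 kHz.
Equivalently f₂ = f₀ · (v + u)/(v − u).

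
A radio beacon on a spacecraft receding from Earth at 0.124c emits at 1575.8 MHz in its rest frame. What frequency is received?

1391.1 MHz

Relativistic Doppler for frequency: f' = f₀ · √((1 − β)/(1 + β)).
f' = 1575.8 × √(0.8760/1.1240) = 1575.8 × 0.88281 ≈ 1391.1 MHz.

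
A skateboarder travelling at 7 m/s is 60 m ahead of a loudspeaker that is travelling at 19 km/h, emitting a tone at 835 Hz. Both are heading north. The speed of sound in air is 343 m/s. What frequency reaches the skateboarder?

19 km/h = 5.278 m/s.
The skateboarder is ahead, so the loudspeaker is moving toward it while the skateboarder is moving away from the loudspeaker.
Both move, so f' = f · (v − v_o)/(v − v_s).
f' = 835 × (343 − 7)/(343 − 5.278) = 835 × 336/337.72 ≈ 831 Hz.

831 Hz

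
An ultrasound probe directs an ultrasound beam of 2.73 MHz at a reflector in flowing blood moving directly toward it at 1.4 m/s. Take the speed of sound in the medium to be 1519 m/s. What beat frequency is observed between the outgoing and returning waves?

5037 Hz

At the reflector in flowing blood (a moving observer), f₁ = f₀ · (v + u)/v = 2.73 × 1520.4/1519 ≈ 2.73252 MHz.
On reflection it acts as a source moving toward the stationary detector: f₂ = f₁ · v/(v − u) = 2.73252 × 1519/1517.6 ≈ 2.73504 MHz.
Beat frequency (with f₀ = 2730000 Hz): |f₂ − f₀| = 2u·f₀/(v − u) = 2 × 1.4 × 2730000/1517.6 ≈ 5037 Hz.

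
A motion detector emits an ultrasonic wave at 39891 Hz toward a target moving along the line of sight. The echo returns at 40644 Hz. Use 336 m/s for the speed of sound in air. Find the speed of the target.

Double Doppler shift off a moving reflector: f₂ = f₀ · (v + u)/(v − u) (u > 0 toward emitter).
Rearranging, u = v · (f₂ − f₀)/(f₂ + f₀) = 336 × 753/80535 ≈ 3.1 m/s.
So the target is moving at 3.1 m/s toward the emitter.

3.1 m/s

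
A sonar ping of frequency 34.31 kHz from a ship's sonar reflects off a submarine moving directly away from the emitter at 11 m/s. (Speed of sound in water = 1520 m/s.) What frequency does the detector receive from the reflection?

At the submarine (a moving observer), f₁ = f₀ · (v − u)/v = 34.31 × 1509/1520 ≈ 34.1 kHz.
The reflection then acts as a moving source: f₂ = f₁ · v/(v + u) ≈ 33.8 kHz.

33.8 kHz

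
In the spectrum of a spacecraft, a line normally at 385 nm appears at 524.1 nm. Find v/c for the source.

0.299

λ'/λ₀ = 1.3613 > 1 (redshift), so the source is receding.
λ'/λ₀ = √((1 + β)/(1 − β)) for a receding source ⇒ β = (r² − 1)/(r² + 1) with r = λ'/λ₀.
β = (1.8531 − 1)/(1.8531 + 1) ≈ 0.299.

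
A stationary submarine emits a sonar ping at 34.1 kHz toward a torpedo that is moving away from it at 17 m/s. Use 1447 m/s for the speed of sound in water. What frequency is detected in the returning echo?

33.3 kHz

At the torpedo (a moving observer), f₁ = f₀ · (v − u)/v = 34.1 × 1430/1447 ≈ 33.7 kHz.
On reflection it acts as a source moving away from the stationary detector: f₂ = f₁ · v/(v + u) = 33.7 × 1447/1464 ≈ 33.3 kHz.
Equivalently f₂ = f₀ · (v − u)/(v + u).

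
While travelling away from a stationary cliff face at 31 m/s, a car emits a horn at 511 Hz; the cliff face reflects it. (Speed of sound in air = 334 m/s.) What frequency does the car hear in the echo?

The cliff face receives the sound from a moving source: f₁ = f₀ · v/(v + v_e) = 511 × 334/365 ≈ 468 Hz.
On the return leg the car is a moving observer: f₂ = f₁ · (v − v_e)/v = 468 × 303/334 ≈ 424 Hz.

424 Hz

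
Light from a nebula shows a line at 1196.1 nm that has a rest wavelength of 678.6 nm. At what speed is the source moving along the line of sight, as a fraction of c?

λ'/λ₀ = 1.7626 > 1 (redshift), so the source is receding.
λ'/λ₀ = √((1 + β)/(1 − β)) for a receding source ⇒ β = (r² − 1)/(r² + 1) with r = λ'/λ₀.
β = (3.1068 − 1)/(3.1068 + 1) ≈ 0.513.

0.513c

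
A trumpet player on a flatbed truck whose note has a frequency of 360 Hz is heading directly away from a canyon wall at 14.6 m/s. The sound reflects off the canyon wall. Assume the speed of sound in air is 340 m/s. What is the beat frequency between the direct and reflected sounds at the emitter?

29.6 Hz

The canyon wall receives the sound from a moving source: f₁ = f₀ · v/(v + v_e) = 360 × 340/354.6 ≈ 345.2 Hz.
On the return leg the trumpet player on a flatbed truck is a moving observer: f₂ = f₁ · (v − v_e)/v = 345.2 × 325.4/340 ≈ 330.4 Hz.
Equivalently f₂ = f₀ · (v − v_e)/(v + v_e).
Beat against the emitted tone: |f₂ − f₀| = 2v_e·f₀/(v + v_e) = 2 × 14.6 × 360/354.6 ≈ 29.6 Hz.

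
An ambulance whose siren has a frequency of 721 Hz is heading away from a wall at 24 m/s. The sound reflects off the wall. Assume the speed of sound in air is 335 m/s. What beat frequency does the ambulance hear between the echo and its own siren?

96 Hz

The wall receives the sound from a moving source: f₁ = f₀ · v/(v + v_e) = 721 × 335/359 ≈ 672.8 Hz.
On the return leg the ambulance is a moving observer: f₂ = f₁ · (v − v_e)/v = 672.8 × 311/335 ≈ 624.6 Hz.
Equivalently f₂ = f₀ · (v − v_e)/(v + v_e).
Beat against the emitted tone: |f₂ − f₀| = 2v_e·f₀/(v + v_e) = 2 × 24 × 721/359 ≈ 96 Hz.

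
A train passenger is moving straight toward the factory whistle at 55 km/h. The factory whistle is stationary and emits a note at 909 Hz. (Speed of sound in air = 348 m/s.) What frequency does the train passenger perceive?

949 Hz

55 km/h = 15.28 m/s.
Moving observer, stationary source: f' = f · (v + v_o)/v.
f' = 909 × (348 + 15.28)/348 = 909 × 363.28/348 ≈ 949 Hz.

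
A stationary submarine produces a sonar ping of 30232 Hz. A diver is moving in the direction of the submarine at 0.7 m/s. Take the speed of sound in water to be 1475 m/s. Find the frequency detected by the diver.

Moving observer, stationary source: f' = f · (v + v_o)/v.
f' = 30232 × (1475 + 0.7)/1475 = 30232 × 1475.7/1475 ≈ 30246 Hz.

30246 Hz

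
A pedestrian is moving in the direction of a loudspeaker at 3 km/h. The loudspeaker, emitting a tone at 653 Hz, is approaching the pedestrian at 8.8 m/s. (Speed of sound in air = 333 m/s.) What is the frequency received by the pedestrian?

3 km/h = 0.8333 m/s.
General Doppler shift: f' = f · (v + v_o)/(v − v_s).
f' = 653 × (333 + 0.8333)/(333 − 8.8) = 653 × 333.83/324.2 ≈ 672 Hz.

672 Hz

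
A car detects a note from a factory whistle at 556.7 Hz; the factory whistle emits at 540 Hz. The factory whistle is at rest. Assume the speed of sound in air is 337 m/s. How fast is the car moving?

10.4 m/s

f' > f, so the car is approaching.
f' = f · (v + v_o)/v ⇒ v_o = v · |f'/f − 1|.
v_o = 337 × |556.7/540 − 1| = 337 × 0.03093 ≈ 10.4 m/s.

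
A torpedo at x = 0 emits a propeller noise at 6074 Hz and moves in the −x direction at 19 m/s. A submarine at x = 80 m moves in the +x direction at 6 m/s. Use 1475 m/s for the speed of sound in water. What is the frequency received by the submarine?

The observer lies on the +x side, so the source is heading away from the observer and the observer is heading away from the source.
General Doppler shift: f' = f · (v − v_o)/(v + v_s).
f' = 6074 × (1475 − 6)/(1475 + 19) = 6074 × 1469/1494 ≈ 5972 Hz.

5972 Hz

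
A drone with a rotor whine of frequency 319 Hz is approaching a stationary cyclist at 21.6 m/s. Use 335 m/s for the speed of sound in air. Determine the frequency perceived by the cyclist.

With the source moving toward a stationary observer, f' = f · v/(v − v_s).
f' = 319 × 335/(335 − 21.6) = 319 × 335/313.4 ≈ 341 Hz.

341 Hz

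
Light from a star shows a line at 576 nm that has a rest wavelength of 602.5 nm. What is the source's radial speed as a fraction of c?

0.045c

λ'/λ₀ = 0.9560 < 1 (blueshift), so the source is approaching.
λ'/λ₀ = √((1 − β)/(1 + β)) for an approaching source ⇒ β = (1 − r²)/(1 + r²) with r = λ'/λ₀.
β = (1 − 0.9140)/(1 + 0.9140) ≈ 0.045.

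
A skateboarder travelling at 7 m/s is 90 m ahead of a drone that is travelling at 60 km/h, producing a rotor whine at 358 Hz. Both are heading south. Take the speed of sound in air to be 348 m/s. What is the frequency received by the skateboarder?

60 km/h = 16.67 m/s.
The skateboarder is ahead, so the drone is moving toward it while the skateboarder is moving away from the drone.
With source approaching and observer receding, f' = f · (v − v_o)/(v − v_s).
f' = 358 × (348 − 7)/(348 − 16.67) = 358 × 341/331.33 ≈ 368 Hz.

368 Hz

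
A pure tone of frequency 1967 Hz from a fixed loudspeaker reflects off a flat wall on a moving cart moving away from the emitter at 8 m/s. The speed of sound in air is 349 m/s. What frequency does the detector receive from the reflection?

At the flat wall on a moving cart (a moving observer), f₁ = f₀ · (v − u)/v = 1967 × 341/349 ≈ 1922 Hz.
On reflection it acts as a source moving away from the stationary detector: f₂ = f₁ · v/(v + u) = 1922 × 349/357 ≈ 1879 Hz.
Equivalently f₂ = f₀ · (v − u)/(v + u).

1879 Hz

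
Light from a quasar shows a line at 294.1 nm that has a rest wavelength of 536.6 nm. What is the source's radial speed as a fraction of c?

0.538

λ'/λ₀ = 0.5481 < 1 (blueshift), so the source is approaching.
λ'/λ₀ = √((1 − β)/(1 + β)) for an approaching source ⇒ β = (1 − r²)/(1 + r²) with r = λ'/λ₀.
β = (1 − 0.3004)/(1 + 0.3004) ≈ 0.538.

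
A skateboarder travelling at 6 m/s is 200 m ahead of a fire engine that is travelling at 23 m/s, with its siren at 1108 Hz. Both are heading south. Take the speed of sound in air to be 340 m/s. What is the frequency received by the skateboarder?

The skateboarder is ahead, so the fire engine is moving toward it while the skateboarder is moving away from the fire engine.
Both move, so f' = f · (v − v_o)/(v − v_s).
f' = 1108 × (340 − 6)/(340 − 23) = 1108 × 334/317 ≈ 1167 Hz.

1167 Hz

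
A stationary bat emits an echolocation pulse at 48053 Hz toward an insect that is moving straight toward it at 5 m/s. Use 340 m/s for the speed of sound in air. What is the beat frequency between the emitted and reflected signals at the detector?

At the insect (a moving observer), f₁ = f₀ · (v + u)/v = 48053 × 345/340 ≈ 48760 Hz.
The reflection then acts as a moving source: f₂ = f₁ · v/(v − u) ≈ 49487 Hz.
Beat frequency: |f₂ − f₀| = 2u·f₀/(v − u) = 2 × 5 × 48053/335 ≈ 1434 Hz.

1434 Hz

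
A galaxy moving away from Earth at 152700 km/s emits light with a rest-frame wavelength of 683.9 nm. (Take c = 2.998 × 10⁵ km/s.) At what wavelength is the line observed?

1199.5 nm

β = v/c = 152700/299800 = 0.5093.
Relativistic Doppler for wavelength: λ' = λ₀ · √((1 + β)/(1 − β)).
λ' = 683.9 × √(1.5093/0.4907) = 683.9 × 1.75389 ≈ 1199.5 nm.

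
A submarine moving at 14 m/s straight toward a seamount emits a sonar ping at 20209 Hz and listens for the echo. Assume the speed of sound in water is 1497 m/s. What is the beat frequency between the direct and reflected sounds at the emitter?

382 Hz

The seamount receives the sound from a moving source: f₁ = f₀ · v/(v − v_e) = 20209 × 1497/1483 ≈ 20400 Hz.
On the return leg the submarine is a moving observer: f₂ = f₁ · (v + v_e)/v = 20400 × 1511/1497 ≈ 20591 Hz.
Equivalently f₂ = f₀ · (v + v_e)/(v − v_e).
Beat against the emitted tone: |f₂ − f₀| = 2v_e·f₀/(v − v_e) = 2 × 14 × 20209/1483 ≈ 382 Hz.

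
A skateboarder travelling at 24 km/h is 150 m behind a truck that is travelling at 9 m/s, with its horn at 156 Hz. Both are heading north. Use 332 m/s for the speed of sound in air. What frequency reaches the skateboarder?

155 Hz

24 km/h = 6.667 m/s.
The skateboarder is behind, so the truck is moving away from it while the skateboarder is moving toward the truck.
Both move, so f' = f · (v + v_o)/(v + v_s).
f' = 156 × (332 + 6.667)/(332 + 9) = 156 × 338.67/341 ≈ 155 Hz.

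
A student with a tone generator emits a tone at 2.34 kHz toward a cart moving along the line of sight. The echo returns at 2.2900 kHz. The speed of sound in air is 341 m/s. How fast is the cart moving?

Double Doppler shift off a moving reflector: f₂ = f₀ · (v + u)/(v − u) (u > 0 toward emitter).
Rearranging, u = v · (f₂ − f₀)/(f₂ + f₀) = 341 × -0.0500/4.6300 ≈ -3.7 m/s.
So the cart is moving at 3.7 m/s away from the emitter.

3.7 m/s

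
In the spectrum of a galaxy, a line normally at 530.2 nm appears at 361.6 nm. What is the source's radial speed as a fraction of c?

0.365

λ'/λ₀ = 0.6820 < 1 (blueshift), so the source is approaching.
λ'/λ₀ = √((1 − β)/(1 + β)) for an approaching source ⇒ β = (1 − r²)/(1 + r²) with r = λ'/λ₀.
β = (1 − 0.4651)/(1 + 0.4651) ≈ 0.365.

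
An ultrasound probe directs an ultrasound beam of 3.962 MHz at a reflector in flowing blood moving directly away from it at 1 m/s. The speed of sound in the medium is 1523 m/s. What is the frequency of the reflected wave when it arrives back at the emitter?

3.957 MHz

At the reflector in flowing blood (a moving observer), f₁ = f₀ · (v − u)/v = 3.962 × 1522/1523 ≈ 3.959 MHz.
The reflection then acts as a moving source: f₂ = f₁ · v/(v + u) ≈ 3.957 MHz.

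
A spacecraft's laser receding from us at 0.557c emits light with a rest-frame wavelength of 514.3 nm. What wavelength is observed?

Relativistic Doppler for wavelength: λ' = λ₀ · √((1 + β)/(1 − β)).
λ' = 514.3 × √(1.5570/0.4430) = 514.3 × 1.87475 ≈ 964.2 nm.

964.2 nm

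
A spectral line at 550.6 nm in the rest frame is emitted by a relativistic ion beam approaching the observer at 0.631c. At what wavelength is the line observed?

261.9 nm

Relativistic Doppler for wavelength: λ' = λ₀ · √((1 − β)/(1 + β)).
λ' = 550.6 × √(0.3690/1.6310) = 550.6 × 0.47565 ≈ 261.9 nm.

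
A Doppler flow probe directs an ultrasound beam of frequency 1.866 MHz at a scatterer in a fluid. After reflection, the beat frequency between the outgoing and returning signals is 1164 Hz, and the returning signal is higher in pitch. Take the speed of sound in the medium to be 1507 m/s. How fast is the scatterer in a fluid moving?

0.47 m/s

Double Doppler shift off a moving reflector: f₂ = f₀ · (v + u)/(v − u) (u > 0 toward emitter).
Returning signal is higher, so f₂ = f₀ + Δf = 1866000 + 1164 = 1867164 Hz.
Rearranging, u = v · (f₂ − f₀)/(f₂ + f₀) = 1507 × 1164/3733164 ≈ 0.47 m/s.
So the scatterer in a fluid is moving at 0.47 m/s toward the emitter.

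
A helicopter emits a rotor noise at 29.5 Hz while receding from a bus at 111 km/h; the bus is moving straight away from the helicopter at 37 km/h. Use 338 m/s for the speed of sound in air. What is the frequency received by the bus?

111 km/h = 30.83 m/s; 37 km/h = 10.28 m/s.
With source receding and observer receding, f' = f · (v − v_o)/(v + v_s).
f' = 29.5 × (338 − 10.28)/(338 + 30.83) = 29.5 × 327.72/368.83 ≈ 26.2 Hz.

26.2 Hz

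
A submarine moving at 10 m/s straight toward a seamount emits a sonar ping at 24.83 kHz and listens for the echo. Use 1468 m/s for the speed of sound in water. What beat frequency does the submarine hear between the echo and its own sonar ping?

The seamount receives the sound from a moving source: f₁ = f₀ · v/(v − v_e) = 24.83 × 1468/1458 ≈ 25.000 kHz.
On the return leg the submarine is a moving observer: f₂ = f₁ · (v + v_e)/v = 25.000 × 1478/1468 ≈ 25.171 kHz.
Beat against the emitted tone (with f₀ = 24830 Hz): |f₂ − f₀| = 2v_e·f₀/(v − v_e) = 2 × 10 × 24830/1458 ≈ 341 Hz.

341 Hz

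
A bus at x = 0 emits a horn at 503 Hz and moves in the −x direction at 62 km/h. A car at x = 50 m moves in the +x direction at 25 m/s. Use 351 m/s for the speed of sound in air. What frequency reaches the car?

62 km/h = 17.22 m/s.
The observer lies on the +x side, so the source is heading away from the observer and the observer is heading away from the source.
With source receding and observer receding, f' = f · (v − v_o)/(v + v_s).
f' = 503 × (351 − 25)/(351 + 17.22) = 503 × 326/368.22 ≈ 445 Hz.

445 Hz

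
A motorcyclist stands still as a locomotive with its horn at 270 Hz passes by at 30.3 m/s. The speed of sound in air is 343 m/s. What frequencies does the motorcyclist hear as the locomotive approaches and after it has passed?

Approaching: f₁ = f · v/(v − v_s) = 270 × 343/312.7 ≈ 296 Hz.
Receding: f₂ = f · v/(v + v_s) = 270 × 343/373.3 ≈ 248 Hz.

296 Hz approaching; 248 Hz receding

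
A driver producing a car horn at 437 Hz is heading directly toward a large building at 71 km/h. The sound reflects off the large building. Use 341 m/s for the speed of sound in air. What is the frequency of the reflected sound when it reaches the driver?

491 Hz

71 km/h = 19.72 m/s.
The large building receives the sound from a moving source: f₁ = f₀ · v/(v − v_e) = 437 × 341/321.28 ≈ 464 Hz.
On the return leg the driver is a moving observer: f₂ = f₁ · (v + v_e)/v = 464 × 360.72/341 ≈ 491 Hz.
Equivalently f₂ = f₀ · (v + v_e)/(v − v_e).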